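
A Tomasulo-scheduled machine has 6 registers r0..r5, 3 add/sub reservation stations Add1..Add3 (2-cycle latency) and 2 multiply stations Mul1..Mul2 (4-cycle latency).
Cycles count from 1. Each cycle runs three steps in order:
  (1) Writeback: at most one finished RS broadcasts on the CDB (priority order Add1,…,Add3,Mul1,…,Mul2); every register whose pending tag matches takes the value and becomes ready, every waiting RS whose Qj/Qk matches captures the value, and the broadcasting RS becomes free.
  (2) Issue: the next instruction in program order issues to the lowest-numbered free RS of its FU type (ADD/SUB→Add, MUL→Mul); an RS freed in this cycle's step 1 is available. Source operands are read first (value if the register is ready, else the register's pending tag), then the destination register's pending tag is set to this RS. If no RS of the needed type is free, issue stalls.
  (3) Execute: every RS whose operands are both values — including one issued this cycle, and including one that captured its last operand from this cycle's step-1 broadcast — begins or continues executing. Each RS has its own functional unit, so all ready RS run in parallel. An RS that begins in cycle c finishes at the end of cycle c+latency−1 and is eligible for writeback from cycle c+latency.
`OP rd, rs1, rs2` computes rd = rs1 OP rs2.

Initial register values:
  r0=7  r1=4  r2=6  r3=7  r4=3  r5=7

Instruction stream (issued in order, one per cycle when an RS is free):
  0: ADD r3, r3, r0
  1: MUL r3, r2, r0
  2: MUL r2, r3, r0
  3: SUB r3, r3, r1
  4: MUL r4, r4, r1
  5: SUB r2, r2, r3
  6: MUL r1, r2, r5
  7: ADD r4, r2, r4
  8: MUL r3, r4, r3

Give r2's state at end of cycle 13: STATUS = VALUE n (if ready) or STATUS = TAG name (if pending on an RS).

cycle 1: issue ADD r3<-Add1 // r0:7,r1:4,r2:6,r3:Add1,r4:3,r5:7
cycle 2: issue MUL r3<-Mul1 // r0:7,r1:4,r2:6,r3:Mul1,r4:3,r5:7
cycle 3: CDB Add1=14; issue MUL r2<-Mul2 // r0:7,r1:4,r2:Mul2,r3:Mul1,r4:3,r5:7
cycle 4: issue SUB r3<-Add1 // r0:7,r1:4,r2:Mul2,r3:Add1,r4:3,r5:7
cycle 5: stall // r0:7,r1:4,r2:Mul2,r3:Add1,r4:3,r5:7
cycle 6: CDB Mul1=42; issue MUL r4<-Mul1 // r0:7,r1:4,r2:Mul2,r3:Add1,r4:Mul1,r5:7
cycle 7: issue SUB r2<-Add2 // r0:7,r1:4,r2:Add2,r3:Add1,r4:Mul1,r5:7
cycle 8: CDB Add1=38; stall // r0:7,r1:4,r2:Add2,r3:38,r4:Mul1,r5:7
cycle 9: stall // r0:7,r1:4,r2:Add2,r3:38,r4:Mul1,r5:7
cycle 10: CDB Mul1=12; issue MUL r1<-Mul1 // r0:7,r1:Mul1,r2:Add2,r3:38,r4:12,r5:7
cycle 11: CDB Mul2=294; issue ADD r4<-Add1 // r0:7,r1:Mul1,r2:Add2,r3:38,r4:Add1,r5:7
cycle 12: issue MUL r3<-Mul2 // r0:7,r1:Mul1,r2:Add2,r3:Mul2,r4:Add1,r5:7
cycle 13: CDB Add2=256 // r0:7,r1:Mul1,r2:256,r3:Mul2,r4:Add1,r5:7

STATUS = VALUE 256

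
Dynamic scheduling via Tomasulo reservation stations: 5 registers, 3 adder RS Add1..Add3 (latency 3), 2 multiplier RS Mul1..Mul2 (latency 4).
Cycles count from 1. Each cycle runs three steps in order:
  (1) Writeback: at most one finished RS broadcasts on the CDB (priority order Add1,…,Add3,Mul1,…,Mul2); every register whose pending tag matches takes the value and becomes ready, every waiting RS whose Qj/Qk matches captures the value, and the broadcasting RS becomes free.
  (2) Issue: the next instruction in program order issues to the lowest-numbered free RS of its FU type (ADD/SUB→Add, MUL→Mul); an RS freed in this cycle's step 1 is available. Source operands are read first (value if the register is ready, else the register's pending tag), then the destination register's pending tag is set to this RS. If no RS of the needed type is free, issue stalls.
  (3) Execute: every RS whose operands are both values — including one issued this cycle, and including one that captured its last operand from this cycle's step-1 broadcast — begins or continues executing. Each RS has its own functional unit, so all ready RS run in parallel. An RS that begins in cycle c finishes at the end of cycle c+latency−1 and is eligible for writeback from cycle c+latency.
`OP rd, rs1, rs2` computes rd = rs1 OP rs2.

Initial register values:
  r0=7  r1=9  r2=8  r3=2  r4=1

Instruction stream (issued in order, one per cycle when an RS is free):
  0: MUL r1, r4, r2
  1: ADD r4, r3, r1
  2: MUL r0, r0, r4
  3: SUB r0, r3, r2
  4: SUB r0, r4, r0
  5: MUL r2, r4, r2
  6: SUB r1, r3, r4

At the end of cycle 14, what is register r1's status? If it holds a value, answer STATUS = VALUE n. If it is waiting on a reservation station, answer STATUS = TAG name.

STATUS = VALUE -8

  c1: issue MUL r1<-Mul1  regs: r0:7,r1:Mul1,r2:8,r3:2,r4:1
  c2: issue ADD r4<-Add1  regs: r0:7,r1:Mul1,r2:8,r3:2,r4:Add1
  c3: issue MUL r0<-Mul2  regs: r0:Mul2,r1:Mul1,r2:8,r3:2,r4:Add1
  c4: issue SUB r0<-Add2  regs: r0:Add2,r1:Mul1,r2:8,r3:2,r4:Add1
  c5: CDB Mul1=8; issue SUB r0<-Add3  regs: r0:Add3,r1:8,r2:8,r3:2,r4:Add1
  c6: issue MUL r2<-Mul1  regs: r0:Add3,r1:8,r2:Mul1,r3:2,r4:Add1
  c7: CDB Add2=-6; issue SUB r1<-Add2  regs: r0:Add3,r1:Add2,r2:Mul1,r3:2,r4:Add1
  c8: CDB Add1=10  regs: r0:Add3,r1:Add2,r2:Mul1,r3:2,r4:10
  c9: -  regs: r0:Add3,r1:Add2,r2:Mul1,r3:2,r4:10
  c10: -  regs: r0:Add3,r1:Add2,r2:Mul1,r3:2,r4:10
  c11: CDB Add2=-8  regs: r0:Add3,r1:-8,r2:Mul1,r3:2,r4:10
  c12: CDB Add3=16  regs: r0:16,r1:-8,r2:Mul1,r3:2,r4:10
  c13: CDB Mul1=80  regs: r0:16,r1:-8,r2:80,r3:2,r4:10
  c14: CDB Mul2=70  regs: r0:16,r1:-8,r2:80,r3:2,r4:10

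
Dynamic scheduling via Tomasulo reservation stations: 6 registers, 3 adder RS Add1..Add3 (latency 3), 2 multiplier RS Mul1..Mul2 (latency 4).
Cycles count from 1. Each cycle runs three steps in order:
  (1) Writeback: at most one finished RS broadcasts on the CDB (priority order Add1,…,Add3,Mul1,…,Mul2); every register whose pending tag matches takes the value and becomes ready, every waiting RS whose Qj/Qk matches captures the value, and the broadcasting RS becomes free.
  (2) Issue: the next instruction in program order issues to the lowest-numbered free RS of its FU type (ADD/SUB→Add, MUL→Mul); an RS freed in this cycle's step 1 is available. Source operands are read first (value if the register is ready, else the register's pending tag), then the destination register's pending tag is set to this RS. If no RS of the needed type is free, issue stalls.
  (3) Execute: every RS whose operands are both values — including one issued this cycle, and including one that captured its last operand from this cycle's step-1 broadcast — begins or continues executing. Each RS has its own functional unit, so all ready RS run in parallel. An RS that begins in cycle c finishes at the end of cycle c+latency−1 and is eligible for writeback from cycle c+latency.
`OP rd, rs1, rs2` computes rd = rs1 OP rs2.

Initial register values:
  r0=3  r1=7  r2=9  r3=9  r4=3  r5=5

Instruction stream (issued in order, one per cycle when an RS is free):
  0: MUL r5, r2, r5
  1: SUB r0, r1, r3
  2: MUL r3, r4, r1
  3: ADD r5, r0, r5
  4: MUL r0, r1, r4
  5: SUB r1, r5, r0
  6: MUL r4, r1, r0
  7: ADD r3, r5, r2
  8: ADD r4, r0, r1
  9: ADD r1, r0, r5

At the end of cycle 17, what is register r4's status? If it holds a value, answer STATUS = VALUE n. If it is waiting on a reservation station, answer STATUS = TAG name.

c1: issue MUL r5<-Mul1 | r0:3,r1:7,r2:9,r3:9,r4:3,r5:Mul1
c2: issue SUB r0<-Add1 | r0:Add1,r1:7,r2:9,r3:9,r4:3,r5:Mul1
c3: issue MUL r3<-Mul2 | r0:Add1,r1:7,r2:9,r3:Mul2,r4:3,r5:Mul1
c4: issue ADD r5<-Add2 | r0:Add1,r1:7,r2:9,r3:Mul2,r4:3,r5:Add2
c5: CDB Add1=-2; stall | r0:-2,r1:7,r2:9,r3:Mul2,r4:3,r5:Add2
c6: CDB Mul1=45; issue MUL r0<-Mul1 | r0:Mul1,r1:7,r2:9,r3:Mul2,r4:3,r5:Add2
c7: CDB Mul2=21; issue SUB r1<-Add1 | r0:Mul1,r1:Add1,r2:9,r3:21,r4:3,r5:Add2
c8: issue MUL r4<-Mul2 | r0:Mul1,r1:Add1,r2:9,r3:21,r4:Mul2,r5:Add2
c9: CDB Add2=43; issue ADD r3<-Add2 | r0:Mul1,r1:Add1,r2:9,r3:Add2,r4:Mul2,r5:43
c10: CDB Mul1=21; issue ADD r4<-Add3 | r0:21,r1:Add1,r2:9,r3:Add2,r4:Add3,r5:43
c11: stall | r0:21,r1:Add1,r2:9,r3:Add2,r4:Add3,r5:43
c12: CDB Add2=52; issue ADD r1<-Add2 | r0:21,r1:Add2,r2:9,r3:52,r4:Add3,r5:43
c13: CDB Add1=22 | r0:21,r1:Add2,r2:9,r3:52,r4:Add3,r5:43
c14: - | r0:21,r1:Add2,r2:9,r3:52,r4:Add3,r5:43
c15: CDB Add2=64 | r0:21,r1:64,r2:9,r3:52,r4:Add3,r5:43
c16: CDB Add3=43 | r0:21,r1:64,r2:9,r3:52,r4:43,r5:43
c17: CDB Mul2=462 | r0:21,r1:64,r2:9,r3:52,r4:43,r5:43

STATUS = VALUE 43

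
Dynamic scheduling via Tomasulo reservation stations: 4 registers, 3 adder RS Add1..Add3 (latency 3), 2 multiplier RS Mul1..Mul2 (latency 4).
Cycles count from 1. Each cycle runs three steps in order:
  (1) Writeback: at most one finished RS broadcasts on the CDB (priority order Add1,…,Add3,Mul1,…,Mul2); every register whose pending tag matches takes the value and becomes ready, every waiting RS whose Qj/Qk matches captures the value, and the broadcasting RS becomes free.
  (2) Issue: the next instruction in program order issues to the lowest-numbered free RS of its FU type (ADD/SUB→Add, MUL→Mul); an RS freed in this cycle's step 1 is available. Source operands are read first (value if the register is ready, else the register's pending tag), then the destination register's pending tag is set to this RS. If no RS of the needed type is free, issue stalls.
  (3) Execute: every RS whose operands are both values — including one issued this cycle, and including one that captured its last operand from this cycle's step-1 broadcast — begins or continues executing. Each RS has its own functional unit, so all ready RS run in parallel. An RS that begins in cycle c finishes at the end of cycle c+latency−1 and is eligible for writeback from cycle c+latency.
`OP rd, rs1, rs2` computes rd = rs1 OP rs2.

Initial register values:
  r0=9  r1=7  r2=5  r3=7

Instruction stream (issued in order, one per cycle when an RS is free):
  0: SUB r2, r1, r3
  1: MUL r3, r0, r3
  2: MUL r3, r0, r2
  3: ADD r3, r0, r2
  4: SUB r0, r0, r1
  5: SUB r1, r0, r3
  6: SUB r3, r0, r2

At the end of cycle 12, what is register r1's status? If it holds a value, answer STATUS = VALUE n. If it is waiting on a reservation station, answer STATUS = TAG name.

  c1: issue SUB r2<-Add1  regs: r0:9,r1:7,r2:Add1,r3:7
  c2: issue MUL r3<-Mul1  regs: r0:9,r1:7,r2:Add1,r3:Mul1
  c3: issue MUL r3<-Mul2  regs: r0:9,r1:7,r2:Add1,r3:Mul2
  c4: CDB Add1=0; issue ADD r3<-Add1  regs: r0:9,r1:7,r2:0,r3:Add1
  c5: issue SUB r0<-Add2  regs: r0:Add2,r1:7,r2:0,r3:Add1
  c6: CDB Mul1=63; issue SUB r1<-Add3  regs: r0:Add2,r1:Add3,r2:0,r3:Add1
  c7: CDB Add1=9; issue SUB r3<-Add1  regs: r0:Add2,r1:Add3,r2:0,r3:Add1
  c8: CDB Add2=2  regs: r0:2,r1:Add3,r2:0,r3:Add1
  c9: CDB Mul2=0  regs: r0:2,r1:Add3,r2:0,r3:Add1
  c10: -  regs: r0:2,r1:Add3,r2:0,r3:Add1
  c11: CDB Add1=2  regs: r0:2,r1:Add3,r2:0,r3:2
  c12: CDB Add3=-7  regs: r0:2,r1:-7,r2:0,r3:2

STATUS = VALUE -7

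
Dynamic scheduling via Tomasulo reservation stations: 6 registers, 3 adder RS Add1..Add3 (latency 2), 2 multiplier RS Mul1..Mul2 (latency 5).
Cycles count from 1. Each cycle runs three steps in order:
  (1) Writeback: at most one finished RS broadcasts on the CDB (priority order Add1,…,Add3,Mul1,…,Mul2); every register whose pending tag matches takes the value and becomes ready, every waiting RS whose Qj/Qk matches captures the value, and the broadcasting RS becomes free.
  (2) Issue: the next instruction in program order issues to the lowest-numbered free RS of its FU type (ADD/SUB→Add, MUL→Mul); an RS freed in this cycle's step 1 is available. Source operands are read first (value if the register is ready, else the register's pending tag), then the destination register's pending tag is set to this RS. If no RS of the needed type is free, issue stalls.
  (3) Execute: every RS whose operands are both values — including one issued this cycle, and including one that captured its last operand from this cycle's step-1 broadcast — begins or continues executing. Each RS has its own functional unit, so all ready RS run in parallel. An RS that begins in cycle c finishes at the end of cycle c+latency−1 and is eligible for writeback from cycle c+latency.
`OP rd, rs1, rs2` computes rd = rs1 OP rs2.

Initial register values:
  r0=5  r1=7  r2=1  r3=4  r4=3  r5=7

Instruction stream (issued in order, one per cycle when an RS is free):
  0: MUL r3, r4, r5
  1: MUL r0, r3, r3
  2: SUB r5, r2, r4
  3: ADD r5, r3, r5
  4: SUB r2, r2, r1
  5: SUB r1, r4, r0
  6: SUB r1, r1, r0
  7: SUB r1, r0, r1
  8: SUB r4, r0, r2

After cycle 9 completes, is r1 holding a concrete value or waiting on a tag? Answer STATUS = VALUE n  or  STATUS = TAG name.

cycle 1: issue MUL r3<-Mul1 // r0:5,r1:7,r2:1,r3:Mul1,r4:3,r5:7
cycle 2: issue MUL r0<-Mul2 // r0:Mul2,r1:7,r2:1,r3:Mul1,r4:3,r5:7
cycle 3: issue SUB r5<-Add1 // r0:Mul2,r1:7,r2:1,r3:Mul1,r4:3,r5:Add1
cycle 4: issue ADD r5<-Add2 // r0:Mul2,r1:7,r2:1,r3:Mul1,r4:3,r5:Add2
cycle 5: CDB Add1=-2; issue SUB r2<-Add1 // r0:Mul2,r1:7,r2:Add1,r3:Mul1,r4:3,r5:Add2
cycle 6: CDB Mul1=21; issue SUB r1<-Add3 // r0:Mul2,r1:Add3,r2:Add1,r3:21,r4:3,r5:Add2
cycle 7: CDB Add1=-6; issue SUB r1<-Add1 // r0:Mul2,r1:Add1,r2:-6,r3:21,r4:3,r5:Add2
cycle 8: CDB Add2=19; issue SUB r1<-Add2 // r0:Mul2,r1:Add2,r2:-6,r3:21,r4:3,r5:19
cycle 9: stall // r0:Mul2,r1:Add2,r2:-6,r3:21,r4:3,r5:19

STATUS = TAG Add2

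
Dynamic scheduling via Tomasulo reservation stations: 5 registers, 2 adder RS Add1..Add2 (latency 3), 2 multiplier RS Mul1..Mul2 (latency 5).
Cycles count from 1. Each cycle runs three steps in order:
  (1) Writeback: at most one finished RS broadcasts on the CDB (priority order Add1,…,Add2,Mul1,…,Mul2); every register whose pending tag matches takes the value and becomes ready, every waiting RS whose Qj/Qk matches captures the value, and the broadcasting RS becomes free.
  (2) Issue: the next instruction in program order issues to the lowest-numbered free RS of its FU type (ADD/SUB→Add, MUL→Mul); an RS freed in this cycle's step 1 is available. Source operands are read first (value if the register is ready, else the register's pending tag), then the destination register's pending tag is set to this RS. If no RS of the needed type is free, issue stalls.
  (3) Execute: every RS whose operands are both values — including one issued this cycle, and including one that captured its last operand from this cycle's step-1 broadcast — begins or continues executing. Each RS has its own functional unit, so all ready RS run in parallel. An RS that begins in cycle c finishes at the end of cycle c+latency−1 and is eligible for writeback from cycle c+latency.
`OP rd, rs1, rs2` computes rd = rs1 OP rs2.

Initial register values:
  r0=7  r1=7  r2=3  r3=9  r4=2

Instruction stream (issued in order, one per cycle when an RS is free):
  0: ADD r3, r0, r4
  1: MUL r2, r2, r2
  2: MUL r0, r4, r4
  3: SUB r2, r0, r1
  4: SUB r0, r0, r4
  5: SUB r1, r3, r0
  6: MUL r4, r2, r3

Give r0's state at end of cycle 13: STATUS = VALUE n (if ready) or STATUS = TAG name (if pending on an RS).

STATUS = VALUE 2

cycle 1: issue ADD r3<-Add1 // r0:7,r1:7,r2:3,r3:Add1,r4:2
cycle 2: issue MUL r2<-Mul1 // r0:7,r1:7,r2:Mul1,r3:Add1,r4:2
cycle 3: issue MUL r0<-Mul2 // r0:Mul2,r1:7,r2:Mul1,r3:Add1,r4:2
cycle 4: CDB Add1=9; issue SUB r2<-Add1 // r0:Mul2,r1:7,r2:Add1,r3:9,r4:2
cycle 5: issue SUB r0<-Add2 // r0:Add2,r1:7,r2:Add1,r3:9,r4:2
cycle 6: stall // r0:Add2,r1:7,r2:Add1,r3:9,r4:2
cycle 7: CDB Mul1=9; stall // r0:Add2,r1:7,r2:Add1,r3:9,r4:2
cycle 8: CDB Mul2=4; stall // r0:Add2,r1:7,r2:Add1,r3:9,r4:2
cycle 9: stall // r0:Add2,r1:7,r2:Add1,r3:9,r4:2
cycle 10: stall // r0:Add2,r1:7,r2:Add1,r3:9,r4:2
cycle 11: CDB Add1=-3; issue SUB r1<-Add1 // r0:Add2,r1:Add1,r2:-3,r3:9,r4:2
cycle 12: CDB Add2=2; issue MUL r4<-Mul1 // r0:2,r1:Add1,r2:-3,r3:9,r4:Mul1
cycle 13: - // r0:2,r1:Add1,r2:-3,r3:9,r4:Mul1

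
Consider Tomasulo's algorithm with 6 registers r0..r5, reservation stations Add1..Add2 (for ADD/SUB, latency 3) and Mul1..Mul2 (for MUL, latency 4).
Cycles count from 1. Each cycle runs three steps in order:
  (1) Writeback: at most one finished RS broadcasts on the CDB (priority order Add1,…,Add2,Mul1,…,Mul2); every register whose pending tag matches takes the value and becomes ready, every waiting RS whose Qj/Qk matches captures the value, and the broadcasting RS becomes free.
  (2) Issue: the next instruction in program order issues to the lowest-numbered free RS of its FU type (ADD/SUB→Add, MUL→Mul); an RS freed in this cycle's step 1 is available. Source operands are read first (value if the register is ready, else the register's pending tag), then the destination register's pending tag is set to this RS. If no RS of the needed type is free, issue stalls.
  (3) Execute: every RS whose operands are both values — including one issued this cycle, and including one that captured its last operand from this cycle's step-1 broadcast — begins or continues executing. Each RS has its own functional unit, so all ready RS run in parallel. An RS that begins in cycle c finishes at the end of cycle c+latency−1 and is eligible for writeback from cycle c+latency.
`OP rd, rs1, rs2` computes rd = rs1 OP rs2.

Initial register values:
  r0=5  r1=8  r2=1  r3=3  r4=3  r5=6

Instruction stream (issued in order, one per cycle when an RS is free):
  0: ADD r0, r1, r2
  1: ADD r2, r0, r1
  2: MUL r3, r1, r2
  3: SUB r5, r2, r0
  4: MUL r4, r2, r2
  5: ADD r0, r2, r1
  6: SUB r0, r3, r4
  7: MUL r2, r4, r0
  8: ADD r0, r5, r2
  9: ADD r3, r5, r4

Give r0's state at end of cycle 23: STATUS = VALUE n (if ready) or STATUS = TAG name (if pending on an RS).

  c1: issue ADD r0<-Add1  regs: r0:Add1,r1:8,r2:1,r3:3,r4:3,r5:6
  c2: issue ADD r2<-Add2  regs: r0:Add1,r1:8,r2:Add2,r3:3,r4:3,r5:6
  c3: issue MUL r3<-Mul1  regs: r0:Add1,r1:8,r2:Add2,r3:Mul1,r4:3,r5:6
  c4: CDB Add1=9; issue SUB r5<-Add1  regs: r0:9,r1:8,r2:Add2,r3:Mul1,r4:3,r5:Add1
  c5: issue MUL r4<-Mul2  regs: r0:9,r1:8,r2:Add2,r3:Mul1,r4:Mul2,r5:Add1
  c6: stall  regs: r0:9,r1:8,r2:Add2,r3:Mul1,r4:Mul2,r5:Add1
  c7: CDB Add2=17; issue ADD r0<-Add2  regs: r0:Add2,r1:8,r2:17,r3:Mul1,r4:Mul2,r5:Add1
  c8: stall  regs: r0:Add2,r1:8,r2:17,r3:Mul1,r4:Mul2,r5:Add1
  c9: stall  regs: r0:Add2,r1:8,r2:17,r3:Mul1,r4:Mul2,r5:Add1
  c10: CDB Add1=8; issue SUB r0<-Add1  regs: r0:Add1,r1:8,r2:17,r3:Mul1,r4:Mul2,r5:8
  c11: CDB Add2=25; stall  regs: r0:Add1,r1:8,r2:17,r3:Mul1,r4:Mul2,r5:8
  c12: CDB Mul1=136; issue MUL r2<-Mul1  regs: r0:Add1,r1:8,r2:Mul1,r3:136,r4:Mul2,r5:8
  c13: CDB Mul2=289; issue ADD r0<-Add2  regs: r0:Add2,r1:8,r2:Mul1,r3:136,r4:289,r5:8
  c14: stall  regs: r0:Add2,r1:8,r2:Mul1,r3:136,r4:289,r5:8
  c15: stall  regs: r0:Add2,r1:8,r2:Mul1,r3:136,r4:289,r5:8
  c16: CDB Add1=-153; issue ADD r3<-Add1  regs: r0:Add2,r1:8,r2:Mul1,r3:Add1,r4:289,r5:8
  c17: -  regs: r0:Add2,r1:8,r2:Mul1,r3:Add1,r4:289,r5:8
  c18: -  regs: r0:Add2,r1:8,r2:Mul1,r3:Add1,r4:289,r5:8
  c19: CDB Add1=297  regs: r0:Add2,r1:8,r2:Mul1,r3:297,r4:289,r5:8
  c20: CDB Mul1=-44217  regs: r0:Add2,r1:8,r2:-44217,r3:297,r4:289,r5:8
  c21: -  regs: r0:Add2,r1:8,r2:-44217,r3:297,r4:289,r5:8
  c22: -  regs: r0:Add2,r1:8,r2:-44217,r3:297,r4:289,r5:8
  c23: CDB Add2=-44209  regs: r0:-44209,r1:8,r2:-44217,r3:297,r4:289,r5:8

STATUS = VALUE -44209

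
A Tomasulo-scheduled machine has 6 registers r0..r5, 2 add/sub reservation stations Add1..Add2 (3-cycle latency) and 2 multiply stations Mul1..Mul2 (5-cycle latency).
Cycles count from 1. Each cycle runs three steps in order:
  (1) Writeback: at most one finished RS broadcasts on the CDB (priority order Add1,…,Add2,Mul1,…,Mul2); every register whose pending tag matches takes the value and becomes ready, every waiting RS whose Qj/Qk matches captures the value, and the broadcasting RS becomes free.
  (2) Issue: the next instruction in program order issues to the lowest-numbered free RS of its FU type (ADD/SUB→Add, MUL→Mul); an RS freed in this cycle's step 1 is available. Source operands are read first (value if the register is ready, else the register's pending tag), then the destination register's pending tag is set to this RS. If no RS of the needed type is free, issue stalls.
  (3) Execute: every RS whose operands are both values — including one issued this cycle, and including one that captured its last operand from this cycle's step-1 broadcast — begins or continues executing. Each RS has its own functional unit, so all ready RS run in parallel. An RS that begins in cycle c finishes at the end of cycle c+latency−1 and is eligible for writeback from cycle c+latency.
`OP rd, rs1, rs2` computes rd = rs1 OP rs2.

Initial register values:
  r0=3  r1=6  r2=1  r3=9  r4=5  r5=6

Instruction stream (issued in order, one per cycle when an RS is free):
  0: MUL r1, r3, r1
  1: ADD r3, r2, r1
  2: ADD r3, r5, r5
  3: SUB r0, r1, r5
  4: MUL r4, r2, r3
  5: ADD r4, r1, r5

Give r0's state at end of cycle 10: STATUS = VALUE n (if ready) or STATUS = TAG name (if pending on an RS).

cycle 1: issue MUL r1<-Mul1 // r0:3,r1:Mul1,r2:1,r3:9,r4:5,r5:6
cycle 2: issue ADD r3<-Add1 // r0:3,r1:Mul1,r2:1,r3:Add1,r4:5,r5:6
cycle 3: issue ADD r3<-Add2 // r0:3,r1:Mul1,r2:1,r3:Add2,r4:5,r5:6
cycle 4: stall // r0:3,r1:Mul1,r2:1,r3:Add2,r4:5,r5:6
cycle 5: stall // r0:3,r1:Mul1,r2:1,r3:Add2,r4:5,r5:6
cycle 6: CDB Add2=12; issue SUB r0<-Add2 // r0:Add2,r1:Mul1,r2:1,r3:12,r4:5,r5:6
cycle 7: CDB Mul1=54; issue MUL r4<-Mul1 // r0:Add2,r1:54,r2:1,r3:12,r4:Mul1,r5:6
cycle 8: stall // r0:Add2,r1:54,r2:1,r3:12,r4:Mul1,r5:6
cycle 9: stall // r0:Add2,r1:54,r2:1,r3:12,r4:Mul1,r5:6
cycle 10: CDB Add1=55; issue ADD r4<-Add1 // r0:Add2,r1:54,r2:1,r3:12,r4:Add1,r5:6

STATUS = TAG Add2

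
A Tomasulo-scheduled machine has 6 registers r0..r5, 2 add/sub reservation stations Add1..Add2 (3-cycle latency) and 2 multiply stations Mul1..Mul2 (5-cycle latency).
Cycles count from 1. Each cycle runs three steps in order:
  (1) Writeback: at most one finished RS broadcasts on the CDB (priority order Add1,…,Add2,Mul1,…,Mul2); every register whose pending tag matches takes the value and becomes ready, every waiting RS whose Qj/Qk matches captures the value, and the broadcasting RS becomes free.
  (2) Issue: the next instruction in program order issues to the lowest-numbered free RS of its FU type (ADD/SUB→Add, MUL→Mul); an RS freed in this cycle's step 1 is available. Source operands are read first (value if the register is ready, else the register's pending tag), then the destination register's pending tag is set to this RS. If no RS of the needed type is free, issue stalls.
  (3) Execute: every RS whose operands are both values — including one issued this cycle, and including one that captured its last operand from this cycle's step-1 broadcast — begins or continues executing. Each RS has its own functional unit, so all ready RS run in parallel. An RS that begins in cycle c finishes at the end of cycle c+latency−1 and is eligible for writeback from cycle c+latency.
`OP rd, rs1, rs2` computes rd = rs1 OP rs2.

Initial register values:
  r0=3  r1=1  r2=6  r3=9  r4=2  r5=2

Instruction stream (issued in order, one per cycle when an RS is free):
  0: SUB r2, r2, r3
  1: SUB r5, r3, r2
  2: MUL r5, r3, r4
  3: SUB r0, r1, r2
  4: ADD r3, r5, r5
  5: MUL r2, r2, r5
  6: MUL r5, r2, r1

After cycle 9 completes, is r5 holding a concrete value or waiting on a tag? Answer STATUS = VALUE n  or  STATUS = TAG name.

  c1: issue SUB r2<-Add1  regs: r0:3,r1:1,r2:Add1,r3:9,r4:2,r5:2
  c2: issue SUB r5<-Add2  regs: r0:3,r1:1,r2:Add1,r3:9,r4:2,r5:Add2
  c3: issue MUL r5<-Mul1  regs: r0:3,r1:1,r2:Add1,r3:9,r4:2,r5:Mul1
  c4: CDB Add1=-3; issue SUB r0<-Add1  regs: r0:Add1,r1:1,r2:-3,r3:9,r4:2,r5:Mul1
  c5: stall  regs: r0:Add1,r1:1,r2:-3,r3:9,r4:2,r5:Mul1
  c6: stall  regs: r0:Add1,r1:1,r2:-3,r3:9,r4:2,r5:Mul1
  c7: CDB Add1=4; issue ADD r3<-Add1  regs: r0:4,r1:1,r2:-3,r3:Add1,r4:2,r5:Mul1
  c8: CDB Add2=12; issue MUL r2<-Mul2  regs: r0:4,r1:1,r2:Mul2,r3:Add1,r4:2,r5:Mul1
  c9: CDB Mul1=18; issue MUL r5<-Mul1  regs: r0:4,r1:1,r2:Mul2,r3:Add1,r4:2,r5:Mul1

STATUS = TAG Mul1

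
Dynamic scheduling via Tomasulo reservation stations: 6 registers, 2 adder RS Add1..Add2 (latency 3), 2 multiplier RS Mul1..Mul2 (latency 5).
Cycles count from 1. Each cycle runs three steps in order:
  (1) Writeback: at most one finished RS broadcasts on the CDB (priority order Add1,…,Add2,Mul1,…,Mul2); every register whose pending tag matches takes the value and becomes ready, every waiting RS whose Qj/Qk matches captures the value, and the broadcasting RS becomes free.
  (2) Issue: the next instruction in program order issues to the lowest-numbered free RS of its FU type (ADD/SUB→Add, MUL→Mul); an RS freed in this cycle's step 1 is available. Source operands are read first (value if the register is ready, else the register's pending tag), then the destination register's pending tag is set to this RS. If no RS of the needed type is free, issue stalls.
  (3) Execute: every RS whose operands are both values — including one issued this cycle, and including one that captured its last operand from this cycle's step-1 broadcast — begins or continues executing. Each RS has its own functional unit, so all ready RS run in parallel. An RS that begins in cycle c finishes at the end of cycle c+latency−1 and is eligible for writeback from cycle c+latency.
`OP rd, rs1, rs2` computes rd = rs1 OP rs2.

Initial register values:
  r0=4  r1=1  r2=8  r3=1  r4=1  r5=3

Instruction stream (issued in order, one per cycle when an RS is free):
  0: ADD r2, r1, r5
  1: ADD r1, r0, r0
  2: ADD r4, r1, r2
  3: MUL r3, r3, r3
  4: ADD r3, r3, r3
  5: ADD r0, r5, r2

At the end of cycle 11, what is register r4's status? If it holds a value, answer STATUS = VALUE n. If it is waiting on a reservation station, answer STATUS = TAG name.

c1: issue ADD r2<-Add1 | r0:4,r1:1,r2:Add1,r3:1,r4:1,r5:3
c2: issue ADD r1<-Add2 | r0:4,r1:Add2,r2:Add1,r3:1,r4:1,r5:3
c3: stall | r0:4,r1:Add2,r2:Add1,r3:1,r4:1,r5:3
c4: CDB Add1=4; issue ADD r4<-Add1 | r0:4,r1:Add2,r2:4,r3:1,r4:Add1,r5:3
c5: CDB Add2=8; issue MUL r3<-Mul1 | r0:4,r1:8,r2:4,r3:Mul1,r4:Add1,r5:3
c6: issue ADD r3<-Add2 | r0:4,r1:8,r2:4,r3:Add2,r4:Add1,r5:3
c7: stall | r0:4,r1:8,r2:4,r3:Add2,r4:Add1,r5:3
c8: CDB Add1=12; issue ADD r0<-Add1 | r0:Add1,r1:8,r2:4,r3:Add2,r4:12,r5:3
c9: - | r0:Add1,r1:8,r2:4,r3:Add2,r4:12,r5:3
c10: CDB Mul1=1 | r0:Add1,r1:8,r2:4,r3:Add2,r4:12,r5:3
c11: CDB Add1=7 | r0:7,r1:8,r2:4,r3:Add2,r4:12,r5:3

STATUS = VALUE 12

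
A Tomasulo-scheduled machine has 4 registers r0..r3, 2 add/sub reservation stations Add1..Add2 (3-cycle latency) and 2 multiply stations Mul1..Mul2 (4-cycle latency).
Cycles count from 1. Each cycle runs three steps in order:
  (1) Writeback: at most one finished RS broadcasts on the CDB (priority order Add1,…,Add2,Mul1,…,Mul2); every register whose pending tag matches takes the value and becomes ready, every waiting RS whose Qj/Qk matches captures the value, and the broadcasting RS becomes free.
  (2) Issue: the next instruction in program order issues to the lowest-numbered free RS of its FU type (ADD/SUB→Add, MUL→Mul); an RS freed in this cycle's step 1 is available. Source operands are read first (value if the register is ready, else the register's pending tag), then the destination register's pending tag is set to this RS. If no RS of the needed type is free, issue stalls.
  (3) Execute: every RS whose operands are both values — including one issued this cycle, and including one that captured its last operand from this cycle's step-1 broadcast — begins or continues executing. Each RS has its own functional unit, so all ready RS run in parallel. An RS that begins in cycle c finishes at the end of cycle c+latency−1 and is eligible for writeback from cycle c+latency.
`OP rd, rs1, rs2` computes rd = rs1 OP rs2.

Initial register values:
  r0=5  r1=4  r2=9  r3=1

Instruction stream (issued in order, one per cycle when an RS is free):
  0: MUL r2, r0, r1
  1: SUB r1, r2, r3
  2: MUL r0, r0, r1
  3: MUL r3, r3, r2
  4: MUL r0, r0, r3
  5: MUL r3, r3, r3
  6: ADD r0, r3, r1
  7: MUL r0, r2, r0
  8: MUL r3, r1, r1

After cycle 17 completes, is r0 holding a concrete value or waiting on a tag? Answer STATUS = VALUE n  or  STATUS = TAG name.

c1: issue MUL r2<-Mul1 | r0:5,r1:4,r2:Mul1,r3:1
c2: issue SUB r1<-Add1 | r0:5,r1:Add1,r2:Mul1,r3:1
c3: issue MUL r0<-Mul2 | r0:Mul2,r1:Add1,r2:Mul1,r3:1
c4: stall | r0:Mul2,r1:Add1,r2:Mul1,r3:1
c5: CDB Mul1=20; issue MUL r3<-Mul1 | r0:Mul2,r1:Add1,r2:20,r3:Mul1
c6: stall | r0:Mul2,r1:Add1,r2:20,r3:Mul1
c7: stall | r0:Mul2,r1:Add1,r2:20,r3:Mul1
c8: CDB Add1=19; stall | r0:Mul2,r1:19,r2:20,r3:Mul1
c9: CDB Mul1=20; issue MUL r0<-Mul1 | r0:Mul1,r1:19,r2:20,r3:20
c10: stall | r0:Mul1,r1:19,r2:20,r3:20
c11: stall | r0:Mul1,r1:19,r2:20,r3:20
c12: CDB Mul2=95; issue MUL r3<-Mul2 | r0:Mul1,r1:19,r2:20,r3:Mul2
c13: issue ADD r0<-Add1 | r0:Add1,r1:19,r2:20,r3:Mul2
c14: stall | r0:Add1,r1:19,r2:20,r3:Mul2
c15: stall | r0:Add1,r1:19,r2:20,r3:Mul2
c16: CDB Mul1=1900; issue MUL r0<-Mul1 | r0:Mul1,r1:19,r2:20,r3:Mul2
c17: CDB Mul2=400; issue MUL r3<-Mul2 | r0:Mul1,r1:19,r2:20,r3:Mul2

STATUS = TAG Mul1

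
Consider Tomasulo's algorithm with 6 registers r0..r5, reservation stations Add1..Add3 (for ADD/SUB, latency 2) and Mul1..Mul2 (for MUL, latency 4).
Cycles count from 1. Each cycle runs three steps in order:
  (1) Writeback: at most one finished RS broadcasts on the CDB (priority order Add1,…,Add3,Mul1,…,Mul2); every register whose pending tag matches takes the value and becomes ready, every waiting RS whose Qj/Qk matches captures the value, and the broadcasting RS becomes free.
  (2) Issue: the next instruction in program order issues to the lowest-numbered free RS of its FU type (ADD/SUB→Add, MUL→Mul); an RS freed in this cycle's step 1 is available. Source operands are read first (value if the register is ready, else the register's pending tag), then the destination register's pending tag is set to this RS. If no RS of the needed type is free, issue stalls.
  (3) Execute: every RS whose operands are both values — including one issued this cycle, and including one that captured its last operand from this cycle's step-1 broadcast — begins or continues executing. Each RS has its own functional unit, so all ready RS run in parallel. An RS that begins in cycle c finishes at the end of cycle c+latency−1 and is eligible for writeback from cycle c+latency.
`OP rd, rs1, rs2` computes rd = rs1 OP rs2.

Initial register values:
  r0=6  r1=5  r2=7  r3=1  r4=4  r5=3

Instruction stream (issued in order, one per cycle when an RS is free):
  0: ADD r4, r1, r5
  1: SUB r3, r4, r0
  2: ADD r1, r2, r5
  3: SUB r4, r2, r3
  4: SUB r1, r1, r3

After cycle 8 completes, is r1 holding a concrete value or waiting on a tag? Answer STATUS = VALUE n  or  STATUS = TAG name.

STATUS = VALUE 8

cycle 1: issue ADD r4<-Add1 // r0:6,r1:5,r2:7,r3:1,r4:Add1,r5:3
cycle 2: issue SUB r3<-Add2 // r0:6,r1:5,r2:7,r3:Add2,r4:Add1,r5:3
cycle 3: CDB Add1=8; issue ADD r1<-Add1 // r0:6,r1:Add1,r2:7,r3:Add2,r4:8,r5:3
cycle 4: issue SUB r4<-Add3 // r0:6,r1:Add1,r2:7,r3:Add2,r4:Add3,r5:3
cycle 5: CDB Add1=10; issue SUB r1<-Add1 // r0:6,r1:Add1,r2:7,r3:Add2,r4:Add3,r5:3
cycle 6: CDB Add2=2 // r0:6,r1:Add1,r2:7,r3:2,r4:Add3,r5:3
cycle 7: - // r0:6,r1:Add1,r2:7,r3:2,r4:Add3,r5:3
cycle 8: CDB Add1=8 // r0:6,r1:8,r2:7,r3:2,r4:Add3,r5:3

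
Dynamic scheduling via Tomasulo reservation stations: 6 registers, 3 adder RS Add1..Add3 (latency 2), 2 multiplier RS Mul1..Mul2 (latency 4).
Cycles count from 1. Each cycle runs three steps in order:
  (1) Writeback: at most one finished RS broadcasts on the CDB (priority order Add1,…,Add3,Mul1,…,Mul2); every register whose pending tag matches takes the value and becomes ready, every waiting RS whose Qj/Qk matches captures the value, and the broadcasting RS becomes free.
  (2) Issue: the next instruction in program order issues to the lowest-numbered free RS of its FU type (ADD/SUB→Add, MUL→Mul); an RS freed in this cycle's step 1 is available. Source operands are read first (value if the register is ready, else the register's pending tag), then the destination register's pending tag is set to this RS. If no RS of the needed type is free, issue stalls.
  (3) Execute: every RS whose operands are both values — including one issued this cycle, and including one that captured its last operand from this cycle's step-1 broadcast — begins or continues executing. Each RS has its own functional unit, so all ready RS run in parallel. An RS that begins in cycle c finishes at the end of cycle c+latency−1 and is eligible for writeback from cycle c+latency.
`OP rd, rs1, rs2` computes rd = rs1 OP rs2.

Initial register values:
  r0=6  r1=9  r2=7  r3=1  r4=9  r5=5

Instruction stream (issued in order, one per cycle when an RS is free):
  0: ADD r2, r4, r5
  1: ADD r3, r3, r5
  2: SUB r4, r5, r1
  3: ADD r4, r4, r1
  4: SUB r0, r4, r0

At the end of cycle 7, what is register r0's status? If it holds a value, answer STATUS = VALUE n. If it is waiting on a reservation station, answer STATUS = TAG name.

STATUS = TAG Add1

cycle 1: issue ADD r2<-Add1 // r0:6,r1:9,r2:Add1,r3:1,r4:9,r5:5
cycle 2: issue ADD r3<-Add2 // r0:6,r1:9,r2:Add1,r3:Add2,r4:9,r5:5
cycle 3: CDB Add1=14; issue SUB r4<-Add1 // r0:6,r1:9,r2:14,r3:Add2,r4:Add1,r5:5
cycle 4: CDB Add2=6; issue ADD r4<-Add2 // r0:6,r1:9,r2:14,r3:6,r4:Add2,r5:5
cycle 5: CDB Add1=-4; issue SUB r0<-Add1 // r0:Add1,r1:9,r2:14,r3:6,r4:Add2,r5:5
cycle 6: - // r0:Add1,r1:9,r2:14,r3:6,r4:Add2,r5:5
cycle 7: CDB Add2=5 // r0:Add1,r1:9,r2:14,r3:6,r4:5,r5:5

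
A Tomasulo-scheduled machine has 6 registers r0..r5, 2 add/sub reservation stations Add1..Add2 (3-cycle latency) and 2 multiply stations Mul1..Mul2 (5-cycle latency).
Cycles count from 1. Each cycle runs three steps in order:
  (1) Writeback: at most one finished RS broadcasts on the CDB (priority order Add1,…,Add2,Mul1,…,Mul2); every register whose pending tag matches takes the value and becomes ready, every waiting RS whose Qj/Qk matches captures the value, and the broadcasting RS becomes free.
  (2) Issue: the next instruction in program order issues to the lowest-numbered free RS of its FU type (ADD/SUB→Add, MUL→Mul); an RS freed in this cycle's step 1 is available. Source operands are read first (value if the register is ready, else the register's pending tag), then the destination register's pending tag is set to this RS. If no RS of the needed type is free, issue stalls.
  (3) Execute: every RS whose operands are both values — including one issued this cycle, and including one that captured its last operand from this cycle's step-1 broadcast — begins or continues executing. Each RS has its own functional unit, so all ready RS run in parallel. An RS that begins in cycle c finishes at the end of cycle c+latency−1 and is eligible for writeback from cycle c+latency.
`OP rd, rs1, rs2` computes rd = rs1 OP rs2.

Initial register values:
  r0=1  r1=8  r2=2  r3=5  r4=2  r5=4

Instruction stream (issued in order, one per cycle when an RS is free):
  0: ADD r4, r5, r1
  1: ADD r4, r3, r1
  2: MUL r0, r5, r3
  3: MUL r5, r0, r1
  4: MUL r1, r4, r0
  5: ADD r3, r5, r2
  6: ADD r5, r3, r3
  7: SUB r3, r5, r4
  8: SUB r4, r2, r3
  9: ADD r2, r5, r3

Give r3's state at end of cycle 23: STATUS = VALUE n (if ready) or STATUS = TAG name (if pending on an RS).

  c1: issue ADD r4<-Add1  regs: r0:1,r1:8,r2:2,r3:5,r4:Add1,r5:4
  c2: issue ADD r4<-Add2  regs: r0:1,r1:8,r2:2,r3:5,r4:Add2,r5:4
  c3: issue MUL r0<-Mul1  regs: r0:Mul1,r1:8,r2:2,r3:5,r4:Add2,r5:4
  c4: CDB Add1=12; issue MUL r5<-Mul2  regs: r0:Mul1,r1:8,r2:2,r3:5,r4:Add2,r5:Mul2
  c5: CDB Add2=13; stall  regs: r0:Mul1,r1:8,r2:2,r3:5,r4:13,r5:Mul2
  c6: stall  regs: r0:Mul1,r1:8,r2:2,r3:5,r4:13,r5:Mul2
  c7: stall  regs: r0:Mul1,r1:8,r2:2,r3:5,r4:13,r5:Mul2
  c8: CDB Mul1=20; issue MUL r1<-Mul1  regs: r0:20,r1:Mul1,r2:2,r3:5,r4:13,r5:Mul2
  c9: issue ADD r3<-Add1  regs: r0:20,r1:Mul1,r2:2,r3:Add1,r4:13,r5:Mul2
  c10: issue ADD r5<-Add2  regs: r0:20,r1:Mul1,r2:2,r3:Add1,r4:13,r5:Add2
  c11: stall  regs: r0:20,r1:Mul1,r2:2,r3:Add1,r4:13,r5:Add2
  c12: stall  regs: r0:20,r1:Mul1,r2:2,r3:Add1,r4:13,r5:Add2
  c13: CDB Mul1=260; stall  regs: r0:20,r1:260,r2:2,r3:Add1,r4:13,r5:Add2
  c14: CDB Mul2=160; stall  regs: r0:20,r1:260,r2:2,r3:Add1,r4:13,r5:Add2
  c15: stall  regs: r0:20,r1:260,r2:2,r3:Add1,r4:13,r5:Add2
  c16: stall  regs: r0:20,r1:260,r2:2,r3:Add1,r4:13,r5:Add2
  c17: CDB Add1=162; issue SUB r3<-Add1  regs: r0:20,r1:260,r2:2,r3:Add1,r4:13,r5:Add2
  c18: stall  regs: r0:20,r1:260,r2:2,r3:Add1,r4:13,r5:Add2
  c19: stall  regs: r0:20,r1:260,r2:2,r3:Add1,r4:13,r5:Add2
  c20: CDB Add2=324; issue SUB r4<-Add2  regs: r0:20,r1:260,r2:2,r3:Add1,r4:Add2,r5:324
  c21: stall  regs: r0:20,r1:260,r2:2,r3:Add1,r4:Add2,r5:324
  c22: stall  regs: r0:20,r1:260,r2:2,r3:Add1,r4:Add2,r5:324
  c23: CDB Add1=311; issue ADD r2<-Add1  regs: r0:20,r1:260,r2:Add1,r3:311,r4:Add2,r5:324

STATUS = VALUE 311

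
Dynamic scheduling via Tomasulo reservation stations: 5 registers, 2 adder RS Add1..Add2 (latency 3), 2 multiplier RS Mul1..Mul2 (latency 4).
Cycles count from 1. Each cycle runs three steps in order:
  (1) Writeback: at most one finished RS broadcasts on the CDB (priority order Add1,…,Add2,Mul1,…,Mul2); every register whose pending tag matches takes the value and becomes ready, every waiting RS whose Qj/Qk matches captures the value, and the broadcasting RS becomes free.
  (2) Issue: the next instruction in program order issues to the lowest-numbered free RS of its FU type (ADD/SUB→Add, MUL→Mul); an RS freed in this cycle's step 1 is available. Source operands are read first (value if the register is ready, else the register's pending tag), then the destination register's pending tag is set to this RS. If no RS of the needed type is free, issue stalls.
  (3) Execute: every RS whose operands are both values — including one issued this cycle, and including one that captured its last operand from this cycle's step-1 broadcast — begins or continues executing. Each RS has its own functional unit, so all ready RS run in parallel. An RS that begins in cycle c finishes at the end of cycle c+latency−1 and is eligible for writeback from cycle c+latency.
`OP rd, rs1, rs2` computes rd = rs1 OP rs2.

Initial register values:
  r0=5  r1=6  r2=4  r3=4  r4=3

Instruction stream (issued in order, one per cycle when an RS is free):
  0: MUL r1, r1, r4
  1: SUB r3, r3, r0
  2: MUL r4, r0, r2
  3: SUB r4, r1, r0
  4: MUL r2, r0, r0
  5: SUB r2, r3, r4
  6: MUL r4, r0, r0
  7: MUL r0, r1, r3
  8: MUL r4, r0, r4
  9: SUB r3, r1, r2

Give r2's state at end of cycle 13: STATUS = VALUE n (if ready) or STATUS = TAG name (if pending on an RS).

STATUS = VALUE -14

c1: issue MUL r1<-Mul1 | r0:5,r1:Mul1,r2:4,r3:4,r4:3
c2: issue SUB r3<-Add1 | r0:5,r1:Mul1,r2:4,r3:Add1,r4:3
c3: issue MUL r4<-Mul2 | r0:5,r1:Mul1,r2:4,r3:Add1,r4:Mul2
c4: issue SUB r4<-Add2 | r0:5,r1:Mul1,r2:4,r3:Add1,r4:Add2
c5: CDB Add1=-1; stall | r0:5,r1:Mul1,r2:4,r3:-1,r4:Add2
c6: CDB Mul1=18; issue MUL r2<-Mul1 | r0:5,r1:18,r2:Mul1,r3:-1,r4:Add2
c7: CDB Mul2=20; issue SUB r2<-Add1 | r0:5,r1:18,r2:Add1,r3:-1,r4:Add2
c8: issue MUL r4<-Mul2 | r0:5,r1:18,r2:Add1,r3:-1,r4:Mul2
c9: CDB Add2=13; stall | r0:5,r1:18,r2:Add1,r3:-1,r4:Mul2
c10: CDB Mul1=25; issue MUL r0<-Mul1 | r0:Mul1,r1:18,r2:Add1,r3:-1,r4:Mul2
c11: stall | r0:Mul1,r1:18,r2:Add1,r3:-1,r4:Mul2
c12: CDB Add1=-14; stall | r0:Mul1,r1:18,r2:-14,r3:-1,r4:Mul2
c13: CDB Mul2=25; issue MUL r4<-Mul2 | r0:Mul1,r1:18,r2:-14,r3:-1,r4:Mul2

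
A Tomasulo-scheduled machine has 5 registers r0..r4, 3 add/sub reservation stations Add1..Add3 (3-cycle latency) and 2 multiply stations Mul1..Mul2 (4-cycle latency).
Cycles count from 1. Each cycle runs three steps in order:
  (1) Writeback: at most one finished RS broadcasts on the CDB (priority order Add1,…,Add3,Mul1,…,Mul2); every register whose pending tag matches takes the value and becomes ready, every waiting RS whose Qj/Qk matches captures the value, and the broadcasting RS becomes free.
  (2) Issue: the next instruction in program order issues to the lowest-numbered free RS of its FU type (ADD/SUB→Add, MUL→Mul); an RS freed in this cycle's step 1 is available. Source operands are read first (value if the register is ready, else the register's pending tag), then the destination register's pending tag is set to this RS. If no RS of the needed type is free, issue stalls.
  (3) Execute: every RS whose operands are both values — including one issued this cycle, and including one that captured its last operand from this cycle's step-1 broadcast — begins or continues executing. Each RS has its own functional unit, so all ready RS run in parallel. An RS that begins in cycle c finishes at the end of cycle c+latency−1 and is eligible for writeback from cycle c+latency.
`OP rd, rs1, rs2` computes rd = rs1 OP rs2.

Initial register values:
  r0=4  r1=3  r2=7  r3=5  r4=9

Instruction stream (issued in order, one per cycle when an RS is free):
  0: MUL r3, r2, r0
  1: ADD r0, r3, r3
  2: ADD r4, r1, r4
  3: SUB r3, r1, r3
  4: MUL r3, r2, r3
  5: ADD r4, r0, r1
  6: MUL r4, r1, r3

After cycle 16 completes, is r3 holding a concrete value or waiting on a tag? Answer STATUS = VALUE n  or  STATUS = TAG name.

  c1: issue MUL r3<-Mul1  regs: r0:4,r1:3,r2:7,r3:Mul1,r4:9
  c2: issue ADD r0<-Add1  regs: r0:Add1,r1:3,r2:7,r3:Mul1,r4:9
  c3: issue ADD r4<-Add2  regs: r0:Add1,r1:3,r2:7,r3:Mul1,r4:Add2
  c4: issue SUB r3<-Add3  regs: r0:Add1,r1:3,r2:7,r3:Add3,r4:Add2
  c5: CDB Mul1=28; issue MUL r3<-Mul1  regs: r0:Add1,r1:3,r2:7,r3:Mul1,r4:Add2
  c6: CDB Add2=12; issue ADD r4<-Add2  regs: r0:Add1,r1:3,r2:7,r3:Mul1,r4:Add2
  c7: issue MUL r4<-Mul2  regs: r0:Add1,r1:3,r2:7,r3:Mul1,r4:Mul2
  c8: CDB Add1=56  regs: r0:56,r1:3,r2:7,r3:Mul1,r4:Mul2
  c9: CDB Add3=-25  regs: r0:56,r1:3,r2:7,r3:Mul1,r4:Mul2
  c10: -  regs: r0:56,r1:3,r2:7,r3:Mul1,r4:Mul2
  c11: CDB Add2=59  regs: r0:56,r1:3,r2:7,r3:Mul1,r4:Mul2
  c12: -  regs: r0:56,r1:3,r2:7,r3:Mul1,r4:Mul2
  c13: CDB Mul1=-175  regs: r0:56,r1:3,r2:7,r3:-175,r4:Mul2
  c14: -  regs: r0:56,r1:3,r2:7,r3:-175,r4:Mul2
  c15: -  regs: r0:56,r1:3,r2:7,r3:-175,r4:Mul2
  c16: -  regs: r0:56,r1:3,r2:7,r3:-175,r4:Mul2

STATUS = VALUE -175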